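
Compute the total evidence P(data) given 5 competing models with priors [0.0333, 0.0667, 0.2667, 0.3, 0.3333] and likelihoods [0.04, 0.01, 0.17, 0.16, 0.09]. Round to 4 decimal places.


Marginal likelihood = sum P(model_i) * P(data|model_i)
Model 1: 0.0333 * 0.04 = 0.0013
Model 2: 0.0667 * 0.01 = 0.0007
Model 3: 0.2667 * 0.17 = 0.0453
Model 4: 0.3 * 0.16 = 0.048
Model 5: 0.3333 * 0.09 = 0.03
Total = 0.1253

0.1253


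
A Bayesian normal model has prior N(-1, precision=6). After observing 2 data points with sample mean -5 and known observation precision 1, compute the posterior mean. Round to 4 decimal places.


Posterior mean = (prior_precision * prior_mean + n * data_precision * data_mean) / (prior_precision + n * data_precision)
Numerator = 6*-1 + 2*1*-5 = -16
Denominator = 6 + 2*1 = 8
Posterior mean = -2.0

-2.0


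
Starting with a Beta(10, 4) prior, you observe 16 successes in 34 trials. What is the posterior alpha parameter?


For a Beta-Binomial conjugate model:
Posterior alpha = prior alpha + number of successes
= 10 + 16 = 26

26


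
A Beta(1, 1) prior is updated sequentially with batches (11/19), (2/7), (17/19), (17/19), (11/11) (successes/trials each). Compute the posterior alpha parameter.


Sequential conjugate updating is equivalent to a single batch update.
Total successes across all batches = 58
alpha_posterior = alpha_prior + total_successes = 1 + 58
= 59

59


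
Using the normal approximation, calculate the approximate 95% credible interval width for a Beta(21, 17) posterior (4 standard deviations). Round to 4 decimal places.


Var(Beta) = 21*17/(38^2 * 39) = 0.0063
SD = 0.0796
Width ~ 4*SD = 0.3185

0.3185


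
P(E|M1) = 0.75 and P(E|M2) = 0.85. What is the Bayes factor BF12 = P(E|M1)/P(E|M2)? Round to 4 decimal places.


Bayes factor BF12 = P(E|M1) / P(E|M2)
= 0.75 / 0.85
= 0.8824

0.8824


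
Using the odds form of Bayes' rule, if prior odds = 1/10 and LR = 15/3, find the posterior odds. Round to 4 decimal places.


Bayes' rule in odds form: posterior odds = prior odds * LR
= (1 * 15) / (10 * 3)
= 15/30 = 0.5

0.5


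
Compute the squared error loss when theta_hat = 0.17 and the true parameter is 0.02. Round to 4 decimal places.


L = (theta_hat - theta_true)^2
= (0.17 - 0.02)^2
= 0.15^2 = 0.0225

0.0225


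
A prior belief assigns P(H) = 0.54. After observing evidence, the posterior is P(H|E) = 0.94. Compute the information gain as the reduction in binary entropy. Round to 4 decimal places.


H(prior) = -0.54*log2(0.54) - 0.46*log2(0.46)
= 0.9954
H(post) = -0.94*log2(0.94) - 0.06*log2(0.06)
= 0.3274
IG = 0.9954 - 0.3274 = 0.6679

0.6679


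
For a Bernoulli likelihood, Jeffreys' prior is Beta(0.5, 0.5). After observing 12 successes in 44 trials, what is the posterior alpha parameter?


Jeffreys' prior for Bernoulli is Beta(0.5, 0.5).
Posterior is Beta(0.5 + k, 0.5 + n - k).
Posterior alpha = 0.5 + k = 0.5 + 12 = 12.5

12.5


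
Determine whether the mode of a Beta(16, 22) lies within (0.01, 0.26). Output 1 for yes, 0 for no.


First find the mode: (a-1)/(a+b-2) = 0.4167
Is 0.4167 in (0.01, 0.26)? 0

0


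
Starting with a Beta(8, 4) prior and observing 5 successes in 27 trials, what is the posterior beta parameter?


Posterior beta = prior beta + failures
Failures = 27 - 5 = 22
beta_post = 4 + 22 = 26

26


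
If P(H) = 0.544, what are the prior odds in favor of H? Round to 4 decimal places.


Prior odds = P(H) / (1 - P(H))
= 0.544 / 0.456
= 1.193

1.193


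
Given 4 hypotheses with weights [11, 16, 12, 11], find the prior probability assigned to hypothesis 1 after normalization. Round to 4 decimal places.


To normalize, divide each weight by the sum of all weights.
Sum = 50
Prior(H1) = 11/50 = 0.22

0.22


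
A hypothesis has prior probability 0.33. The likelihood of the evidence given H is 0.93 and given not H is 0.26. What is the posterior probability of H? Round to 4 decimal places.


Using Bayes' theorem:
P(E) = 0.33 * 0.93 + 0.67 * 0.26
P(E) = 0.4811
P(H|E) = (0.33 * 0.93) / 0.4811 = 0.6379

0.6379


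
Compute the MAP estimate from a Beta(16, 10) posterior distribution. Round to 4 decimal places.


MAP = mode of Beta distribution
= (alpha - 1)/(alpha + beta - 2)
= (16-1)/(16+10-2)
= 15/24 = 0.625

0.625


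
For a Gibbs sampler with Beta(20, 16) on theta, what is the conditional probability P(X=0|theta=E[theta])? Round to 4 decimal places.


E[theta] = 20/(20+16) = 0.5556
P(X=0|theta) = 1 - theta = 0.4444

0.4444


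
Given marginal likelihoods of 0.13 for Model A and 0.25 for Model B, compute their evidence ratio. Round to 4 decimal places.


Ratio = ML(A) / ML(B) = 0.13/0.25
= 0.52

0.52


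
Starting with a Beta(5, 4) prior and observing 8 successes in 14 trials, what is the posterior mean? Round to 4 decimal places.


Posterior parameters: alpha = 5 + 8 = 13
beta = 4 + 6 = 10
Posterior mean = alpha / (alpha + beta) = 13 / 23
= 0.5652

0.5652


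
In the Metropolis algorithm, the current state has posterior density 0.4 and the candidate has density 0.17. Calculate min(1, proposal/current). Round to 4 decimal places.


Ratio = 0.17/0.4 = 0.425
Acceptance probability = min(1, 0.425)
= 0.425

0.425


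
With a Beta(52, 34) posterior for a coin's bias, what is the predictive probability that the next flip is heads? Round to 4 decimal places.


The predictive probability equals the posterior mean.
P(next = heads) = alpha / (alpha + beta)
= 52 / 86 = 0.6047

0.6047


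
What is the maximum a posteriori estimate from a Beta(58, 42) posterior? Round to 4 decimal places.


The MAP estimate equals the mode of the distribution.
Mode of Beta(a,b) = (a-1)/(a+b-2)
= 57/98
= 0.5816

0.5816


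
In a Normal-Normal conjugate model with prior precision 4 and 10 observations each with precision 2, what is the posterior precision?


Posterior precision = prior precision + n * observation precision
= 4 + 10 * 2
= 4 + 20 = 24

24


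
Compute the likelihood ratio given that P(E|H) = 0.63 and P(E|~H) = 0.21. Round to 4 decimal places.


LR = P(E|H) / P(E|~H)
= 0.63 / 0.21 = 3.0

3.0


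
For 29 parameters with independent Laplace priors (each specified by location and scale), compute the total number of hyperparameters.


A Laplace prior has 2 hyperparameters per parameter.
Total = 29 * 2 = 58

58


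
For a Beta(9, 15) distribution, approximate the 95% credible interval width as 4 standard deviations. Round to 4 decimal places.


Variance of Beta(a,b) = ab / ((a+b)^2 * (a+b+1))
= 9*15 / ((24)^2 * 25)
= 0.0094
SD = sqrt(0.0094) = 0.0968
Width = 4 * SD = 0.3873

0.3873


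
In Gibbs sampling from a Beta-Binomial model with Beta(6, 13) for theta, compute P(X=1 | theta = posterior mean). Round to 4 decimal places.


Posterior mean = alpha/(alpha+beta) = 6/19 = 0.3158
P(X=1|theta=mean) = theta = 0.3158

0.3158


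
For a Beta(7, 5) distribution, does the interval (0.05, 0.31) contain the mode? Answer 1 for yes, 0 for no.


Mode of Beta(a,b) = (a-1)/(a+b-2)
= (7-1)/(7+5-2) = 0.6
Check: 0.05 <= 0.6 <= 0.31?
Result: 0

0


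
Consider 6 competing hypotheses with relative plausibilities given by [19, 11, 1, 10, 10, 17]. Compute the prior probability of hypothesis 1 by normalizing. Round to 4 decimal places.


Sum of weights = 19 + 11 + 1 + 10 + 10 + 17 = 68
Normalized prior for H1 = 19 / 68
= 0.2794

0.2794


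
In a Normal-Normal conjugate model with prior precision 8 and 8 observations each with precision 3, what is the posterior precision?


Posterior precision = prior precision + n * observation precision
= 8 + 8 * 3
= 8 + 24 = 32

32


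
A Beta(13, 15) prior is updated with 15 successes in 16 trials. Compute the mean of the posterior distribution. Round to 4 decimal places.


After update: Beta(28, 16)
Mean = 28 / (28 + 16) = 28 / 44
= 0.6364

0.6364


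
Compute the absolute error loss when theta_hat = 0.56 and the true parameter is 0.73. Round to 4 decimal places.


L = |theta_hat - theta_true|
= |0.56 - 0.73| = 0.17

0.17


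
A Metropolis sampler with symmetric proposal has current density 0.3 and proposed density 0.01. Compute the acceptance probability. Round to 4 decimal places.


For symmetric proposals, acceptance = min(1, pi(x*)/pi(x))
= min(1, 0.01/0.3)
= min(1, 0.0333) = 0.0333

0.0333


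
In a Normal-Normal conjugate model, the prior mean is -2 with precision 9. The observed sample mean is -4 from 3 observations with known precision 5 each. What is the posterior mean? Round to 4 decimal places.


Posterior precision = tau0 + n*tau = 9 + 3*5 = 24
Posterior mean = (tau0*mu0 + n*tau*xbar) / posterior_precision
= (9*-2 + 3*5*-4) / 24
= -78 / 24 = -3.25

-3.25


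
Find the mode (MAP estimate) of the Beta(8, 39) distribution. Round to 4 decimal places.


For Beta(a,b) with a,b > 1:
Mode = (a-1)/(a+b-2) = (8-1)/(47-2)
= 7/45 = 0.1556

0.1556


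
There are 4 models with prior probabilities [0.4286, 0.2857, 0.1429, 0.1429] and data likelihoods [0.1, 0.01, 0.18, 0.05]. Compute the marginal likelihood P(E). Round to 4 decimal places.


P(E) = sum over models of P(M_i) * P(E|M_i)
= 0.4286*0.1 + 0.2857*0.01 + 0.1429*0.18 + 0.1429*0.05
= 0.0786

0.0786


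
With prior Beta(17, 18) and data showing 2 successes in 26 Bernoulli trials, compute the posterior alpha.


Conjugate update: alpha_posterior = alpha_prior + k
= 17 + 2 = 19

19


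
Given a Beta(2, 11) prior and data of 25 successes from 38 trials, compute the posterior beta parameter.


Number of failures = 38 - 25 = 13
Posterior beta = 11 + 13 = 24

24


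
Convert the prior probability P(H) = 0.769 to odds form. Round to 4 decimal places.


P(not H) = 1 - 0.769 = 0.231
Odds = 0.769 / 0.231 = 3.329

3.329


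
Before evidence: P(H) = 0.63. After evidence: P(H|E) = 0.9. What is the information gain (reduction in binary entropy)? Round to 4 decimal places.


Prior entropy = 0.9507
Posterior entropy = 0.469
Information gain = 0.9507 - 0.469 = 0.4817

0.4817


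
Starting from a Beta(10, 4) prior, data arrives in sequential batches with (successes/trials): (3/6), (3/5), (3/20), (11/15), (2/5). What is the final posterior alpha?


In sequential Bayesian updating, we sum all successes.
Total successes = 22
Final alpha = 10 + 22 = 32

32


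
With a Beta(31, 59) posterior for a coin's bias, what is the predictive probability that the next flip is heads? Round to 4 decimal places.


The predictive probability equals the posterior mean.
P(next = heads) = alpha / (alpha + beta)
= 31 / 90 = 0.3444

0.3444


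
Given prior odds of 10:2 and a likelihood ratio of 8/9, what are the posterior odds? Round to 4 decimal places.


Posterior odds = prior odds * LR
Prior odds = 10/2 = 5.0
LR = 8/9 = 0.8889
Posterior odds = 5.0 * 0.8889 = 4.4444

4.4444


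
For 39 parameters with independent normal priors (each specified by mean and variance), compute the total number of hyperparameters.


A normal prior has 2 hyperparameters per parameter.
Total = 39 * 2 = 78

78


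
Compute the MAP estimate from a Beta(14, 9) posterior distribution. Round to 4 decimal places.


MAP = mode of Beta distribution
= (alpha - 1)/(alpha + beta - 2)
= (14-1)/(14+9-2)
= 13/21 = 0.619

0.619


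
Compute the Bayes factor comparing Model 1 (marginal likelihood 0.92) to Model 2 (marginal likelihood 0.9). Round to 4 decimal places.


BF12 = marginal likelihood of M1 / marginal likelihood of M2
= 0.92/0.9
= 1.0222

1.0222


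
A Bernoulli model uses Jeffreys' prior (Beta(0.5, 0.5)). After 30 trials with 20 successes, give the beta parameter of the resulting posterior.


Posterior = Beta(prior_alpha + successes, prior_beta + failures)
= Beta(0.5 + 20, 0.5 + 10)
Posterior beta = 0.5 + (n - k) = 0.5 + 10 = 10.5

10.5


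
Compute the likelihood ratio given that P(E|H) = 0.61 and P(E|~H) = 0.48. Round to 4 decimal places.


LR = P(E|H) / P(E|~H)
= 0.61 / 0.48 = 1.2708

1.2708


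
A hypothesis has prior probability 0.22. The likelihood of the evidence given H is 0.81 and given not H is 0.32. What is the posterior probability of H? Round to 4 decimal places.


Using Bayes' theorem:
P(E) = 0.22 * 0.81 + 0.78 * 0.32
P(E) = 0.4278
P(H|E) = (0.22 * 0.81) / 0.4278 = 0.4165

0.4165


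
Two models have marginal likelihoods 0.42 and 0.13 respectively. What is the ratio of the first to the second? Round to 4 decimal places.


Evidence ratio = 0.42 / 0.13
= 3.2308

3.2308


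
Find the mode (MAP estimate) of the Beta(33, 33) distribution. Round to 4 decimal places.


For Beta(a,b) with a,b > 1:
Mode = (a-1)/(a+b-2) = (33-1)/(66-2)
= 32/64 = 0.5

0.5


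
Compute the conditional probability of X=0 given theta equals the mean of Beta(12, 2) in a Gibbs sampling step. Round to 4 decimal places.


Mean of Beta(12, 2) = 0.8571
P(X=0 | theta=0.8571) = 0.1429

0.1429


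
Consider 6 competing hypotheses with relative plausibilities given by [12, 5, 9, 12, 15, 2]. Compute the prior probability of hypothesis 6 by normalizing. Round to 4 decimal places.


Sum of weights = 12 + 5 + 9 + 12 + 15 + 2 = 55
Normalized prior for H6 = 2 / 55
= 0.0364

0.0364


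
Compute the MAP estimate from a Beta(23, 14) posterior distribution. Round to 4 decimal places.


MAP = mode of Beta distribution
= (alpha - 1)/(alpha + beta - 2)
= (23-1)/(23+14-2)
= 22/35 = 0.6286

0.6286


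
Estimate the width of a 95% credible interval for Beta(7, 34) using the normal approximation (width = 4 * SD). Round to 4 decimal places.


For Beta(a,b): Var = ab/((a+b)^2(a+b+1))
Var = 0.0034, SD = 0.0581
Approximate 95% CI width = 4 * 0.0581 = 0.2322

0.2322


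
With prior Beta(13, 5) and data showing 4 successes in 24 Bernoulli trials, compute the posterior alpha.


Conjugate update: alpha_posterior = alpha_prior + k
= 13 + 4 = 17

17


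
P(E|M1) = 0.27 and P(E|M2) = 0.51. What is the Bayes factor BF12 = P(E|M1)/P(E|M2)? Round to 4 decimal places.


Bayes factor BF12 = P(E|M1) / P(E|M2)
= 0.27 / 0.51
= 0.5294

0.5294


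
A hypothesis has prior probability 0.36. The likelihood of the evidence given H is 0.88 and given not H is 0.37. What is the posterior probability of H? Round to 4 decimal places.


Using Bayes' theorem:
P(E) = 0.36 * 0.88 + 0.64 * 0.37
P(E) = 0.5536
P(H|E) = (0.36 * 0.88) / 0.5536 = 0.5723

0.5723


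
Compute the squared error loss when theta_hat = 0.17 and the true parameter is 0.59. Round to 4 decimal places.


L = (theta_hat - theta_true)^2
= (0.17 - 0.59)^2
= -0.42^2 = 0.1764

0.1764


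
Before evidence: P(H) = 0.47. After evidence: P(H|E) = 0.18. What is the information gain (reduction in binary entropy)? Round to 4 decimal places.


Prior entropy = 0.9974
Posterior entropy = 0.6801
Information gain = 0.9974 - 0.6801 = 0.3173

0.3173


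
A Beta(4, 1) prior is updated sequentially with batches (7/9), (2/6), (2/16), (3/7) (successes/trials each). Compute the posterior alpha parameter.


Sequential conjugate updating is equivalent to a single batch update.
Total successes across all batches = 14
alpha_posterior = alpha_prior + total_successes = 4 + 14
= 18

18


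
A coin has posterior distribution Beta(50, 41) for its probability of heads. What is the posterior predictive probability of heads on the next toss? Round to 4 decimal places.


Posterior predictive = E[theta] = alpha/(alpha+beta)
= 50/91
= 0.5495

0.5495


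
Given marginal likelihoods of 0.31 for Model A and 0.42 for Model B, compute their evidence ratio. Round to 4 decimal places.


Ratio = ML(A) / ML(B) = 0.31/0.42
= 0.7381

0.7381


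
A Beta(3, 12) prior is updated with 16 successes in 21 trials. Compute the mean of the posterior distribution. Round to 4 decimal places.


After update: Beta(19, 17)
Mean = 19 / (19 + 17) = 19 / 36
= 0.5278

0.5278


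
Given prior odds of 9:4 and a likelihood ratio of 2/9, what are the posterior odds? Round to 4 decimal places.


Posterior odds = prior odds * LR
Prior odds = 9/4 = 2.25
LR = 2/9 = 0.2222
Posterior odds = 2.25 * 0.2222 = 0.5

0.5


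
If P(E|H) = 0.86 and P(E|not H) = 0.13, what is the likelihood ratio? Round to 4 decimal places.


Likelihood ratio = P(E|H) / P(E|not H)
= 0.86 / 0.13
= 6.6154

6.6154


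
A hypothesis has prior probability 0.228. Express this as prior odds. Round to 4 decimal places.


Odds = P(H) / P(not H) = 0.228 / 0.772
= 0.2953

0.2953


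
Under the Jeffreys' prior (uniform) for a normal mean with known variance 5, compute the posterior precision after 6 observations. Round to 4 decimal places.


Prior precision = 0 (flat prior).
Post. prec. = 0 + n/var = 6/5 = 1.2

1.2


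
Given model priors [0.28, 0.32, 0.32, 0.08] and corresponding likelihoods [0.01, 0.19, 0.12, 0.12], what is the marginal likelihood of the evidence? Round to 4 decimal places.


P(E) = sum_i P(M_i) P(E|M_i)
= 0.0028 + 0.0608 + 0.0384 + 0.0096
= 0.1116

0.1116


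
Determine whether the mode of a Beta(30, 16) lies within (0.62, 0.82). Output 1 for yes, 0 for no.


First find the mode: (a-1)/(a+b-2) = 0.6591
Is 0.6591 in (0.62, 0.82)? 1

1


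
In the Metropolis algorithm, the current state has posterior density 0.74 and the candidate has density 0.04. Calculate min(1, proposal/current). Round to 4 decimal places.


Ratio = 0.04/0.74 = 0.0541
Acceptance probability = min(1, 0.0541)
= 0.0541

0.0541


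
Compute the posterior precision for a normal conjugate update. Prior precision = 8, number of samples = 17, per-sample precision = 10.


tau_post = tau_0 + n * tau
= 8 + 17 * 10 = 178

178


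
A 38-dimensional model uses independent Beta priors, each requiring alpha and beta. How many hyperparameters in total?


Per parameter: 2 (alpha and beta).
Total = 38 * 2 = 76

76


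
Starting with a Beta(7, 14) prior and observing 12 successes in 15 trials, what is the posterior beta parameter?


Posterior beta = prior beta + failures
Failures = 15 - 12 = 3
beta_post = 14 + 3 = 17

17


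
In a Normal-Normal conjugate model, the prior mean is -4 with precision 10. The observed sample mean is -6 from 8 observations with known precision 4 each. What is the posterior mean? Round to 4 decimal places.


Posterior precision = tau0 + n*tau = 10 + 8*4 = 42
Posterior mean = (tau0*mu0 + n*tau*xbar) / posterior_precision
= (10*-4 + 8*4*-6) / 42
= -232 / 42 = -5.5238

-5.5238


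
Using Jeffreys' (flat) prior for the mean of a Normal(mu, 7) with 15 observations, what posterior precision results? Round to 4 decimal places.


Flat prior means prior precision is 0.
Posterior precision = n / sigma^2 = 15/7 = 2.1429

2.1429


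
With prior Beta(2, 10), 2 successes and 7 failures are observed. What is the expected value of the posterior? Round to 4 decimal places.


Posterior = Beta(4, 17)
E[theta] = alpha/(alpha+beta)
= 4/21 = 0.1905

0.1905


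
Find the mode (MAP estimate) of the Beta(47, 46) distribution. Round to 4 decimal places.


For Beta(a,b) with a,b > 1:
Mode = (a-1)/(a+b-2) = (47-1)/(93-2)
= 46/91 = 0.5055

0.5055


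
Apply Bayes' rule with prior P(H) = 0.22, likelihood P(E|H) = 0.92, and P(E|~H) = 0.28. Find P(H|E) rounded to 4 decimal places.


Step 1: Compute marginal P(E) = P(E|H)P(H) + P(E|~H)P(~H)
= 0.92*0.22 + 0.28*0.78 = 0.4208
Step 2: P(H|E) = P(E|H)P(H)/P(E) = 0.2024/0.4208
= 0.481

0.481


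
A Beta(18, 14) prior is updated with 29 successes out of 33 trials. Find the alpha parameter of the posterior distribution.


In the Beta-Binomial conjugate update:
alpha_post = alpha_prior + successes
= 18 + 29
= 47

47


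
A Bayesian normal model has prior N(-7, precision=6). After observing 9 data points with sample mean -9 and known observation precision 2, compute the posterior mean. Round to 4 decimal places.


Posterior mean = (prior_precision * prior_mean + n * data_precision * data_mean) / (prior_precision + n * data_precision)
Numerator = 6*-7 + 9*2*-9 = -204
Denominator = 6 + 9*2 = 24
Posterior mean = -8.5

-8.5


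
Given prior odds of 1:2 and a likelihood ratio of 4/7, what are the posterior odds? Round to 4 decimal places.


Posterior odds = prior odds * LR
Prior odds = 1/2 = 0.5
LR = 4/7 = 0.5714
Posterior odds = 0.5 * 0.5714 = 0.2857

0.2857


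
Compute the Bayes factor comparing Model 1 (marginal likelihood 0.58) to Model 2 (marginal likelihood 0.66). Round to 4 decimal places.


BF12 = marginal likelihood of M1 / marginal likelihood of M2
= 0.58/0.66
= 0.8788

0.8788


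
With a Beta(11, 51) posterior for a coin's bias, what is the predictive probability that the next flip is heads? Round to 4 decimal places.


The predictive probability equals the posterior mean.
P(next = heads) = alpha / (alpha + beta)
= 11 / 62 = 0.1774

0.1774


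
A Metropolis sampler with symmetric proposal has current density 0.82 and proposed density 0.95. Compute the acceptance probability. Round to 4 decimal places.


For symmetric proposals, acceptance = min(1, pi(x*)/pi(x))
= min(1, 0.95/0.82)
= min(1, 1.1585) = 1.0

1.0


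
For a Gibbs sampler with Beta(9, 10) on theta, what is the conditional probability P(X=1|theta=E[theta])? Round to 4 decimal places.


E[theta] = 9/(9+10) = 0.4737
P(X=1|theta) = theta = 0.4737

0.4737


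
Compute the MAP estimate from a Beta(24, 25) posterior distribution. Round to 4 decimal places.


MAP = mode of Beta distribution
= (alpha - 1)/(alpha + beta - 2)
= (24-1)/(24+25-2)
= 23/47 = 0.4894

0.4894


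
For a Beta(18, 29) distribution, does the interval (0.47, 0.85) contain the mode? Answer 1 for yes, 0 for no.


Mode of Beta(a,b) = (a-1)/(a+b-2)
= (18-1)/(18+29-2) = 0.3778
Check: 0.47 <= 0.3778 <= 0.85?
Result: 0

0


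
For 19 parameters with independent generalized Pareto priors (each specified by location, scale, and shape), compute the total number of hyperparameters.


A generalized Pareto prior has 3 hyperparameters per parameter.
Total = 19 * 3 = 57

57


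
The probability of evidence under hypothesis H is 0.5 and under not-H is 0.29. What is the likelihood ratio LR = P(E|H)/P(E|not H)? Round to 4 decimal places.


LR = 0.5 / 0.29
= 1.7241

1.7241


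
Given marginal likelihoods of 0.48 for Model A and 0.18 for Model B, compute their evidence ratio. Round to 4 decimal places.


Ratio = ML(A) / ML(B) = 0.48/0.18
= 2.6667

2.6667


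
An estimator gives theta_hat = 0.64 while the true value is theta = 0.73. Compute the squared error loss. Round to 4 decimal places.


The squared error loss is (theta_hat - theta)^2
= (0.64 - 0.73)^2
= (-0.09)^2 = 0.0081

0.0081


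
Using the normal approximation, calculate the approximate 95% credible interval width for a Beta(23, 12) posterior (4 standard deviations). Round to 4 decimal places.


Var(Beta) = 23*12/(35^2 * 36) = 0.0063
SD = 0.0791
Width ~ 4*SD = 0.3164

0.3164


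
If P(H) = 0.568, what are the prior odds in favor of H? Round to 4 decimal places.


Prior odds = P(H) / (1 - P(H))
= 0.568 / 0.432
= 1.3148

1.3148


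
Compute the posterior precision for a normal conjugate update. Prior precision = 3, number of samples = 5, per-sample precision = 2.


tau_post = tau_0 + n * tau
= 3 + 5 * 2 = 13

13


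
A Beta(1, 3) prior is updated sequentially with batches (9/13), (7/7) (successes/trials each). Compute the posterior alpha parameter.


Sequential conjugate updating is equivalent to a single batch update.
Total successes across all batches = 16
alpha_posterior = alpha_prior + total_successes = 1 + 16
= 17

17


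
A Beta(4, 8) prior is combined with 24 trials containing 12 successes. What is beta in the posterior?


In conjugate updating:
beta_posterior = beta_prior + (n - k)
= 8 + (24 - 12)
= 8 + 12 = 20

20


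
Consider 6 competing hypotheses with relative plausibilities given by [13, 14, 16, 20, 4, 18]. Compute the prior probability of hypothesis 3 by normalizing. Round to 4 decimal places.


Sum of weights = 13 + 14 + 16 + 20 + 4 + 18 = 85
Normalized prior for H3 = 16 / 85
= 0.1882

0.1882


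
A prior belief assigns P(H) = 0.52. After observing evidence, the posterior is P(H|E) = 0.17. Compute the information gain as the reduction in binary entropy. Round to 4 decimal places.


H(prior) = -0.52*log2(0.52) - 0.48*log2(0.48)
= 0.9988
H(post) = -0.17*log2(0.17) - 0.83*log2(0.83)
= 0.6577
IG = 0.9988 - 0.6577 = 0.3411

0.3411


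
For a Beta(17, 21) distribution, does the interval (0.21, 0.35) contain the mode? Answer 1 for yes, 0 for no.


Mode of Beta(a,b) = (a-1)/(a+b-2)
= (17-1)/(17+21-2) = 0.4444
Check: 0.21 <= 0.4444 <= 0.35?
Result: 0

0


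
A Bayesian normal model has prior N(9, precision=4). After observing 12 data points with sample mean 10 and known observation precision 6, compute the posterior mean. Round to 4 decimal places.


Posterior mean = (prior_precision * prior_mean + n * data_precision * data_mean) / (prior_precision + n * data_precision)
Numerator = 4*9 + 12*6*10 = 756
Denominator = 4 + 12*6 = 76
Posterior mean = 9.9474

9.9474


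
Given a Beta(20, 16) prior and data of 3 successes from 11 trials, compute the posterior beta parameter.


Number of failures = 11 - 3 = 8
Posterior beta = 16 + 8 = 24

24


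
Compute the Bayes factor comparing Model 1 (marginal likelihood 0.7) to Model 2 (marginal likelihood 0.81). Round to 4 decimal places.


BF12 = marginal likelihood of M1 / marginal likelihood of M2
= 0.7/0.81
= 0.8642

0.8642


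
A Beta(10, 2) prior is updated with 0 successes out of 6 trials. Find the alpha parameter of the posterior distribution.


In the Beta-Binomial conjugate update:
alpha_post = alpha_prior + successes
= 10 + 0
= 10

10


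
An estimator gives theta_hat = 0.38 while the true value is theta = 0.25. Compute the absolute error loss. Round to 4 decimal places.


The absolute error loss is |theta_hat - theta|
= |0.38 - 0.25|
= 0.13

0.13


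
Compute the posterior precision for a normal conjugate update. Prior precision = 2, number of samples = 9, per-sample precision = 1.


tau_post = tau_0 + n * tau
= 2 + 9 * 1 = 11

11


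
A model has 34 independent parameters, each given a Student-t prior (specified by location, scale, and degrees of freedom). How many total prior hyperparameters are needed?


Each Student-t prior needs 3 hyperparameters (location, scale, and degrees of freedom).
Total = 3 * 34 = 102

102


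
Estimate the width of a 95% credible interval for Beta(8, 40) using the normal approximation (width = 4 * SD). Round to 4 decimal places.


For Beta(a,b): Var = ab/((a+b)^2(a+b+1))
Var = 0.0028, SD = 0.0532
Approximate 95% CI width = 4 * 0.0532 = 0.213

0.213


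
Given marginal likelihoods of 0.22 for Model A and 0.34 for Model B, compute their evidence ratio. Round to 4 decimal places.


Ratio = ML(A) / ML(B) = 0.22/0.34
= 0.6471

0.6471


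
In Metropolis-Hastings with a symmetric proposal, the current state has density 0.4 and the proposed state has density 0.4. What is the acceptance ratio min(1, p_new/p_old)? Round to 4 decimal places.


Ratio = p_new / p_old = 0.4 / 0.4 = 1.0
Acceptance = min(1, 1.0) = 1.0

1.0


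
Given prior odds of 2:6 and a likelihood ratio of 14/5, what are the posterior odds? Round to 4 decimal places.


Posterior odds = prior odds * LR
Prior odds = 2/6 = 0.3333
LR = 14/5 = 2.8
Posterior odds = 0.3333 * 2.8 = 0.9333

0.9333


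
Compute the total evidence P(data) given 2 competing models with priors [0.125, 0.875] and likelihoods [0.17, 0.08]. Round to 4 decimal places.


Marginal likelihood = sum P(model_i) * P(data|model_i)
Model 1: 0.125 * 0.17 = 0.0213
Model 2: 0.875 * 0.08 = 0.07
Total = 0.0913

0.0913


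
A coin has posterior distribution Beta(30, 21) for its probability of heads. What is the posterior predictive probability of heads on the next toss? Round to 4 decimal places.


Posterior predictive = E[theta] = alpha/(alpha+beta)
= 30/51
= 0.5882

0.5882


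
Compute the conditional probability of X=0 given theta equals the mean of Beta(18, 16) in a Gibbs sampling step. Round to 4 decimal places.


Mean of Beta(18, 16) = 0.5294
P(X=0 | theta=0.5294) = 0.4706

0.4706


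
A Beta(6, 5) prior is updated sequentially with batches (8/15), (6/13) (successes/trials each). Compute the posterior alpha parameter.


Sequential conjugate updating is equivalent to a single batch update.
Total successes across all batches = 14
alpha_posterior = alpha_prior + total_successes = 6 + 14
= 20

20


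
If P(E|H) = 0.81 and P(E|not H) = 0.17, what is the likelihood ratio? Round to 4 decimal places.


Likelihood ratio = P(E|H) / P(E|not H)
= 0.81 / 0.17
= 4.7647

4.7647


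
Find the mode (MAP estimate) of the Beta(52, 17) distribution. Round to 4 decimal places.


For Beta(a,b) with a,b > 1:
Mode = (a-1)/(a+b-2) = (52-1)/(69-2)
= 51/67 = 0.7612

0.7612


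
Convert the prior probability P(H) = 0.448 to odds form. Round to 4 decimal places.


P(not H) = 1 - 0.448 = 0.552
Odds = 0.448 / 0.552 = 0.8116

0.8116


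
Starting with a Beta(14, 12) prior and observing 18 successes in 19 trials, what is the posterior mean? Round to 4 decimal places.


Posterior parameters: alpha = 14 + 18 = 32
beta = 12 + 1 = 13
Posterior mean = alpha / (alpha + beta) = 32 / 45
= 0.7111

0.7111


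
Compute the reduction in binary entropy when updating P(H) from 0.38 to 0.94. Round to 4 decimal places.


H_before = -p*log2(p) - (1-p)*log2(1-p) for p=0.38: 0.958
H_after for p=0.94: 0.3274
Reduction = 0.958 - 0.3274 = 0.6306

0.6306


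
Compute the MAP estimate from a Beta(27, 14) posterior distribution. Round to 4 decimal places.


MAP = mode of Beta distribution
= (alpha - 1)/(alpha + beta - 2)
= (27-1)/(27+14-2)
= 26/39 = 0.6667

0.6667


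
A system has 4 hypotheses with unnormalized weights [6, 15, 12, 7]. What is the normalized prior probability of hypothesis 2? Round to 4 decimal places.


The normalized prior is the weight divided by the total.
Total weight = 40
P(H2) = 15 / 40 = 0.375

0.375


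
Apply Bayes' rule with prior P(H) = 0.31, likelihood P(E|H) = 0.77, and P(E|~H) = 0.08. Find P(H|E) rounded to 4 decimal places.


Step 1: Compute marginal P(E) = P(E|H)P(H) + P(E|~H)P(~H)
= 0.77*0.31 + 0.08*0.69 = 0.2939
Step 2: P(H|E) = P(E|H)P(H)/P(E) = 0.2387/0.2939
= 0.8122

0.8122


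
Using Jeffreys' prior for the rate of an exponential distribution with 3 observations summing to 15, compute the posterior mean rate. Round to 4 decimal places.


Jeffreys' prior leads to posterior Gamma(3, 15).
Mean = 3/15 = 0.2

0.2


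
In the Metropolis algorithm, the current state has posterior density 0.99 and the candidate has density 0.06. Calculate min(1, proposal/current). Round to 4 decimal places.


Ratio = 0.06/0.99 = 0.0606
Acceptance probability = min(1, 0.0606)
= 0.0606

0.0606


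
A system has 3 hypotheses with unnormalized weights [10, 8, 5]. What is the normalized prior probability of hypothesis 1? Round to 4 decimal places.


The normalized prior is the weight divided by the total.
Total weight = 23
P(H1) = 10 / 23 = 0.4348

0.4348


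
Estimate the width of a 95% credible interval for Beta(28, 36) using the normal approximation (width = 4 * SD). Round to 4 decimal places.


For Beta(a,b): Var = ab/((a+b)^2(a+b+1))
Var = 0.0038, SD = 0.0615
Approximate 95% CI width = 4 * 0.0615 = 0.2461

0.2461


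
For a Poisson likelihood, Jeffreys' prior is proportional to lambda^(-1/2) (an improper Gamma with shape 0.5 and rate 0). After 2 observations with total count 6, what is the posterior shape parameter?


Jeffreys' prior for Poisson is proportional to lambda^(-1/2).
Posterior is Gamma(0.5 + S, 0 + n) = Gamma(0.5 + 6, 2).
Posterior shape = 0.5 + S = 0.5 + 6 = 6.5

6.5


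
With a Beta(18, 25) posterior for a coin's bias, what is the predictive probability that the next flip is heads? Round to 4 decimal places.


The predictive probability equals the posterior mean.
P(next = heads) = alpha / (alpha + beta)
= 18 / 43 = 0.4186

0.4186


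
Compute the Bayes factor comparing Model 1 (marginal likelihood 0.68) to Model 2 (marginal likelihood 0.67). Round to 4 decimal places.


BF12 = marginal likelihood of M1 / marginal likelihood of M2
= 0.68/0.67
= 1.0149

1.0149


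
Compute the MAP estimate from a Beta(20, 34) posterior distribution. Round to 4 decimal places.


MAP = mode of Beta distribution
= (alpha - 1)/(alpha + beta - 2)
= (20-1)/(20+34-2)
= 19/52 = 0.3654

0.3654


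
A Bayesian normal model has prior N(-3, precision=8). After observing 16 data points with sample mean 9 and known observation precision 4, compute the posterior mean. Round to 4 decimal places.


Posterior mean = (prior_precision * prior_mean + n * data_precision * data_mean) / (prior_precision + n * data_precision)
Numerator = 8*-3 + 16*4*9 = 552
Denominator = 8 + 16*4 = 72
Posterior mean = 7.6667

7.6667


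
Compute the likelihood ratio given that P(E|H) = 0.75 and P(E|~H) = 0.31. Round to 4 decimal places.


LR = P(E|H) / P(E|~H)
= 0.75 / 0.31 = 2.4194

2.4194


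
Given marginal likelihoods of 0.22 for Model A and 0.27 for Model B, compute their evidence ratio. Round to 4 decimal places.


Ratio = ML(A) / ML(B) = 0.22/0.27
= 0.8148

0.8148


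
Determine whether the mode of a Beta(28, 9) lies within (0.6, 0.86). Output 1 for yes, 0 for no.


First find the mode: (a-1)/(a+b-2) = 0.7714
Is 0.7714 in (0.6, 0.86)? 1

1


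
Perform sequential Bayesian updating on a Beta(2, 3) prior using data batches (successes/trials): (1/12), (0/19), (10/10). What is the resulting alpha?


Accumulate successes: 11
Posterior alpha = prior alpha + sum of successes
= 2 + 11 = 13

13


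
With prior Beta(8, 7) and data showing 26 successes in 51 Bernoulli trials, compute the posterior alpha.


Conjugate update: alpha_posterior = alpha_prior + k
= 8 + 26 = 34

34


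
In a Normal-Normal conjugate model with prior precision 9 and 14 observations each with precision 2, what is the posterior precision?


Posterior precision = prior precision + n * observation precision
= 9 + 14 * 2
= 9 + 28 = 37

37


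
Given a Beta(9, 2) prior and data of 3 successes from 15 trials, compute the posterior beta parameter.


Number of failures = 15 - 3 = 12
Posterior beta = 2 + 12 = 14

14


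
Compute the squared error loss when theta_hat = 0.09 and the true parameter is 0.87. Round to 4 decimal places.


L = (theta_hat - theta_true)^2
= (0.09 - 0.87)^2
= -0.78^2 = 0.6084

0.6084


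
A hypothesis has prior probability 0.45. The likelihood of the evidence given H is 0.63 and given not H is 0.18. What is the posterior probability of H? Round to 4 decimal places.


Using Bayes' theorem:
P(E) = 0.45 * 0.63 + 0.55 * 0.18
P(E) = 0.3825
P(H|E) = (0.45 * 0.63) / 0.3825 = 0.7412

0.7412


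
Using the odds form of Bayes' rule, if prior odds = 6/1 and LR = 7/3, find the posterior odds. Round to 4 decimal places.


Bayes' rule in odds form: posterior odds = prior odds * LR
= (6 * 7) / (1 * 3)
= 42/3 = 14.0

14.0


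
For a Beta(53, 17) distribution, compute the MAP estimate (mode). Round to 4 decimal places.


MAP = mode = (a-1)/(a+b-2)
= (53-1)/(53+17-2)
= 52/68 = 0.7647

0.7647


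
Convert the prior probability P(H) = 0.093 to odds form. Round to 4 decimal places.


P(not H) = 1 - 0.093 = 0.907
Odds = 0.093 / 0.907 = 0.1025

0.1025


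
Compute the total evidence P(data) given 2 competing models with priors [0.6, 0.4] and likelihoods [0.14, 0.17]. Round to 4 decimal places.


Marginal likelihood = sum P(model_i) * P(data|model_i)
Model 1: 0.6 * 0.14 = 0.084
Model 2: 0.4 * 0.17 = 0.068
Total = 0.152

0.152


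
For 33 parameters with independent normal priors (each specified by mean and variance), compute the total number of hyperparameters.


A normal prior has 2 hyperparameters per parameter.
Total = 33 * 2 = 66

66


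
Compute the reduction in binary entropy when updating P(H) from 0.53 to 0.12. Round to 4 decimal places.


H_before = -p*log2(p) - (1-p)*log2(1-p) for p=0.53: 0.9974
H_after for p=0.12: 0.5294
Reduction = 0.9974 - 0.5294 = 0.468

0.468


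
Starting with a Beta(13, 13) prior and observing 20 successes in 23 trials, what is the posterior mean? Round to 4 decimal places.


Posterior parameters: alpha = 13 + 20 = 33
beta = 13 + 3 = 16
Posterior mean = alpha / (alpha + beta) = 33 / 49
= 0.6735

0.6735


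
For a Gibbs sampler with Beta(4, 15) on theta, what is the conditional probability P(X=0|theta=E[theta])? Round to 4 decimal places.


E[theta] = 4/(4+15) = 0.2105
P(X=0|theta) = 1 - theta = 0.7895

0.7895


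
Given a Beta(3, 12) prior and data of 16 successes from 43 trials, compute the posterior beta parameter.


Number of failures = 43 - 16 = 27
Posterior beta = 12 + 27 = 39

39


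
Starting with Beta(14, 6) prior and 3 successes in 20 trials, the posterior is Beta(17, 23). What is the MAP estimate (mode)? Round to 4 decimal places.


The mode of Beta(a, b) when a > 1 and b > 1 is (a-1)/(a+b-2)
= (17 - 1) / (17 + 23 - 2)
= 16 / 38
= 0.4211

0.4211


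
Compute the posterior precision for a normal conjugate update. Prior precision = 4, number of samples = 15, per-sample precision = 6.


tau_post = tau_0 + n * tau
= 4 + 15 * 6 = 94

94


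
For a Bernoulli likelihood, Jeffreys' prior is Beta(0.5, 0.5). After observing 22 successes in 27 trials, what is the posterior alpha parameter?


Jeffreys' prior for Bernoulli is Beta(0.5, 0.5).
Posterior is Beta(0.5 + k, 0.5 + n - k).
Posterior alpha = 0.5 + k = 0.5 + 22 = 22.5

22.5


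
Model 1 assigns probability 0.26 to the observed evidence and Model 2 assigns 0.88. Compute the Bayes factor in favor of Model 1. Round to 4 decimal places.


BF = P(data|M1) / P(data|M2)
= 0.26 / 0.88 = 0.2955

0.2955


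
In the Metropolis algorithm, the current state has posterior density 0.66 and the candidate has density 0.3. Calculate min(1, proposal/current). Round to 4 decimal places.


Ratio = 0.3/0.66 = 0.4545
Acceptance probability = min(1, 0.4545)
= 0.4545

0.4545


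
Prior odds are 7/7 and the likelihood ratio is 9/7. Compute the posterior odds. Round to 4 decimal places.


Posterior odds = prior odds * likelihood ratio
= (7/7) * (9/7)
= 63 / 49
= 1.2857

1.2857


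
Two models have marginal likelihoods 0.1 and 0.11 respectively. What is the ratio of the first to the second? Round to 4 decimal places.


Evidence ratio = 0.1 / 0.11
= 0.9091

0.9091


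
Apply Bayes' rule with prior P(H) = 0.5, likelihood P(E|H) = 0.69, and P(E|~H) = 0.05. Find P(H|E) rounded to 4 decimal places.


Step 1: Compute marginal P(E) = P(E|H)P(H) + P(E|~H)P(~H)
= 0.69*0.5 + 0.05*0.5 = 0.37
Step 2: P(H|E) = P(E|H)P(H)/P(E) = 0.345/0.37
= 0.9324

0.9324


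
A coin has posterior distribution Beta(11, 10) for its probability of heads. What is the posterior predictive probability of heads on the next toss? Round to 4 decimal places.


Posterior predictive = E[theta] = alpha/(alpha+beta)
= 11/21
= 0.5238

0.5238


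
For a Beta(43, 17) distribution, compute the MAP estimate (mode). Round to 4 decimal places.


MAP = mode = (a-1)/(a+b-2)
= (43-1)/(43+17-2)
= 42/58 = 0.7241

0.7241


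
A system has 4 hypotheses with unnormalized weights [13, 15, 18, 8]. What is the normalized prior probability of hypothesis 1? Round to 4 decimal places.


The normalized prior is the weight divided by the total.
Total weight = 54
P(H1) = 13 / 54 = 0.2407

0.2407


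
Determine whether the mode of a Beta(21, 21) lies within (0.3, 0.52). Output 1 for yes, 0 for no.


First find the mode: (a-1)/(a+b-2) = 0.5
Is 0.5 in (0.3, 0.52)? 1

1


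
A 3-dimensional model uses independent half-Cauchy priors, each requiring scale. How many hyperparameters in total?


Per parameter: 1 (scale).
Total = 3 * 1 = 3

3
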